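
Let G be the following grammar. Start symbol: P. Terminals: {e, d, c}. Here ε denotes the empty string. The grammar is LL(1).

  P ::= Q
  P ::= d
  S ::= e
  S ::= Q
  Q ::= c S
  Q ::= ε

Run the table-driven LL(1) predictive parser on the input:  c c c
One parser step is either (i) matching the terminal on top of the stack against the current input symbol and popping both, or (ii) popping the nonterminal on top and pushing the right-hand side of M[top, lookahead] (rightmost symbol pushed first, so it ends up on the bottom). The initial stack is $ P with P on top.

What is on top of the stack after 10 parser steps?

step 1: stack=$ P  input=c c c $  — expand P ::= Q
step 2: stack=$ Q  input=c c c $  — expand Q ::= c S
step 3: stack=$ S c  input=c c c $  — match c
step 4: stack=$ S  input=c c $  — expand S ::= Q
step 5: stack=$ Q  input=c c $  — expand Q ::= c S
step 6: stack=$ S c  input=c c $  — match c
step 7: stack=$ S  input=c $  — expand S ::= Q
step 8: stack=$ Q  input=c $  — expand Q ::= c S
step 9: stack=$ S c  input=c $  — match c
step 10: stack=$ S  input=$  — expand S ::= Q
Stack after step 10: $ Q (top = Q).

Q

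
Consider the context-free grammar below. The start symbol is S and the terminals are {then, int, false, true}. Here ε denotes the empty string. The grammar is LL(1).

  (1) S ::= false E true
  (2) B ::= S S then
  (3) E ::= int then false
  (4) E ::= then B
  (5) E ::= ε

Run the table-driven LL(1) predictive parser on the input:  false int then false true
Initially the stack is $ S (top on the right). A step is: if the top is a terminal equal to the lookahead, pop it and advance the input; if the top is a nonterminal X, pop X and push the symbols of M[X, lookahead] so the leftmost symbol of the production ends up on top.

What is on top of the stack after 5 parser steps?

false

step 1: stack=$ S  input=false int then false true $  — expand S ::= false E true
step 2: stack=$ true E false  input=false int then false true $  — match false
step 3: stack=$ true E  input=int then false true $  — expand E ::= int then false
step 4: stack=$ true false then int  input=int then false true $  — match int
step 5: stack=$ true false then  input=then false true $  — match then
Stack after step 5: $ true false (top = false).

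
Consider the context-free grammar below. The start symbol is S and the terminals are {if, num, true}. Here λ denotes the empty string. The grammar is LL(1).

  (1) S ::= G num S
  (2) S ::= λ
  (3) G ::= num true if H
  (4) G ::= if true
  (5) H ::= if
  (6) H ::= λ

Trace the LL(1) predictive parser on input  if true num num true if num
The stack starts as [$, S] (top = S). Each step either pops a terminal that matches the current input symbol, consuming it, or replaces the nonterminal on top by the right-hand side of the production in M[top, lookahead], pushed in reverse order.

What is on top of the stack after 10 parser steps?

step 1: stack=$ S  input=if true num num true if num $  — expand S ::= G num S
step 2: stack=$ S num G  input=if true num num true if num $  — expand G ::= if true
step 3: stack=$ S num true if  input=if true num num true if num $  — match if
step 4: stack=$ S num true  input=true num num true if num $  — match true
step 5: stack=$ S num  input=num num true if num $  — match num
step 6: stack=$ S  input=num true if num $  — expand S ::= G num S
step 7: stack=$ S num G  input=num true if num $  — expand G ::= num true if H
step 8: stack=$ S num H if true num  input=num true if num $  — match num
step 9: stack=$ S num H if true  input=true if num $  — match true
step 10: stack=$ S num H if  input=if num $  — match if
Stack after step 10: $ S num H (top = H).

H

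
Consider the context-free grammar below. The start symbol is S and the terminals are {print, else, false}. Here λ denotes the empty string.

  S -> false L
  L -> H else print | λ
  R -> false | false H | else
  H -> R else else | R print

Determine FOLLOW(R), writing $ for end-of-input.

{else, print}

FIRST(S): from S->false L we get {false}. So FIRST(S) = {false}.
FIRST(R): from R->false we get {false}; from R->false H we get {false}; from R->else we get {else}. So FIRST(R) = {else, false}.
FIRST(H): from H->R else else we get {else, false}; from H->R print we get {else, false}. So FIRST(H) = {else, false}.
FIRST(L): from L->H else print we get {else, false}; from L->λ we get {λ}. So FIRST(L) = {λ, else, false}.
FOLLOW(S) includes $ since S is the start symbol.
FOLLOW(S): S appears on no right-hand side. Thus FOLLOW(S) = {$}.
FOLLOW(L): in S->false L, the suffix after L is empty, so FOLLOW(L) ⊇ FOLLOW(S) = {$}. Thus FOLLOW(L) = {$}.
FOLLOW(R): in H->R else else, R is followed by else else with FIRST {else}; in H->R print, R is followed by print with FIRST {print}. Thus FOLLOW(R) = {else, print}.
FOLLOW(H): in L->H else print, H is followed by else print with FIRST {else}; in R->false H, the suffix after H is empty, so FOLLOW(H) ⊇ FOLLOW(R) = {else, print}. Thus FOLLOW(H) = {else, print}.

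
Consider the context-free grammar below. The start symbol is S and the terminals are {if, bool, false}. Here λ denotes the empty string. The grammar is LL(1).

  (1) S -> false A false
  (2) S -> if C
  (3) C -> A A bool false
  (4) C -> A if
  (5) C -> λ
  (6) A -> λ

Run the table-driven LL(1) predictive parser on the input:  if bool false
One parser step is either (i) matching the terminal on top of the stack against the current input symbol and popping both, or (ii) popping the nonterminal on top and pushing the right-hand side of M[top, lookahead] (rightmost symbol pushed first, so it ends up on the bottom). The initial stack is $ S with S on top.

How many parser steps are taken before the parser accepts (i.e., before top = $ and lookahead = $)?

7

     Stack             Input            Action
  1  $ S               if bool false $  expand S -> if C
  2  $ C if            if bool false $  match if
  3  $ C               bool false $     expand C -> A A bool false
  4  $ false bool A A  bool false $     expand A -> λ
  5  $ false bool A    bool false $     expand A -> λ
  6  $ false bool      bool false $     match bool
  7  $ false           false $          match false
Accept reached after 7 steps.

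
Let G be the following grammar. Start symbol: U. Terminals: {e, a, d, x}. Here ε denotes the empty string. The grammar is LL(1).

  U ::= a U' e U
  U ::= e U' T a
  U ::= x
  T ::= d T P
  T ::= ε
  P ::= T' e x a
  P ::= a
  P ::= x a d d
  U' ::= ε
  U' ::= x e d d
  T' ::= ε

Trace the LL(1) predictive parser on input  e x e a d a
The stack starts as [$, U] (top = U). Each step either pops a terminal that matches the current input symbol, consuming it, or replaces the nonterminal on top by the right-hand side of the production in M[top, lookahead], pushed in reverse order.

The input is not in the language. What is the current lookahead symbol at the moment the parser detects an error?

a

     Stack          Input          Action
  1  $ U            e x e a d a $  expand U ::= e U' T a
  2  $ a T U' e     e x e a d a $  match e
  3  $ a T U'       x e a d a $    expand U' ::= x e d d
  4  $ a T d d e x  x e a d a $    match x
  5  $ a T d d e    e a d a $      match e
  6  $ a T d d      a d a $        error: top is terminal d but lookahead is a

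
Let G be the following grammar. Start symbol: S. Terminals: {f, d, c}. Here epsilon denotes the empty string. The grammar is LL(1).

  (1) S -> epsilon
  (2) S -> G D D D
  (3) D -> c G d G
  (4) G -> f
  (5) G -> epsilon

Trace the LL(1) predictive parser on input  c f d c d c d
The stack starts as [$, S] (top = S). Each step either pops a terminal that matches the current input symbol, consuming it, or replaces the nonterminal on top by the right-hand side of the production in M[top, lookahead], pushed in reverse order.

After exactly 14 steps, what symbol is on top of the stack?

c

step 1: stack=$ S  input=c f d c d c d $  — expand S -> G D D D
step 2: stack=$ D D D G  input=c f d c d c d $  — expand G -> epsilon
step 3: stack=$ D D D  input=c f d c d c d $  — expand D -> c G d G
step 4: stack=$ D D G d G c  input=c f d c d c d $  — match c
step 5: stack=$ D D G d G  input=f d c d c d $  — expand G -> f
step 6: stack=$ D D G d f  input=f d c d c d $  — match f
step 7: stack=$ D D G d  input=d c d c d $  — match d
step 8: stack=$ D D G  input=c d c d $  — expand G -> epsilon
step 9: stack=$ D D  input=c d c d $  — expand D -> c G d G
step 10: stack=$ D G d G c  input=c d c d $  — match c
step 11: stack=$ D G d G  input=d c d $  — expand G -> epsilon
step 12: stack=$ D G d  input=d c d $  — match d
step 13: stack=$ D G  input=c d $  — expand G -> epsilon
step 14: stack=$ D  input=c d $  — expand D -> c G d G
Stack after step 14: $ G d G c (top = c).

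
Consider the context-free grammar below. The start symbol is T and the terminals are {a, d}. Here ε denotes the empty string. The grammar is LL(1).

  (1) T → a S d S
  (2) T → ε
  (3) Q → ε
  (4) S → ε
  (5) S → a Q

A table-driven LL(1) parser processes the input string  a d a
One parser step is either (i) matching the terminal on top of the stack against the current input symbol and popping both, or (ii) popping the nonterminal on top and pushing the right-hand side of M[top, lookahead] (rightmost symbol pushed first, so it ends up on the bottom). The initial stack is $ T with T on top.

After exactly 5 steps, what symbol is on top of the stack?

a

     Stack      Input    Action
  1  $ T        a d a $  expand T → a S d S
  2  $ S d S a  a d a $  match a
  3  $ S d S    d a $    expand S → ε
  4  $ S d      d a $    match d
  5  $ S        a $      expand S → a Q
Stack after step 5: $ Q a (top = a).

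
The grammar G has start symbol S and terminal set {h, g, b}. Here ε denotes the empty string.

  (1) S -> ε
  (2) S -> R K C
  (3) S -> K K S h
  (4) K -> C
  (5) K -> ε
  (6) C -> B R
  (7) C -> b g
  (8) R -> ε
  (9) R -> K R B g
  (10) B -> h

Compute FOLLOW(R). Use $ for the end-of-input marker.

FIRST(B): from B->h we get {h}. So FIRST(B) = {h}.
FIRST(C): from C->B R we get {h}; from C->b g we get {b}. So FIRST(C) = {b, h}.
FIRST(K): from K->C we get {b, h}; from K->ε we get {ε}. So FIRST(K) = {ε, b, h}.
FIRST(R): from R->ε we get {ε}; from R->K R B g we get {b, h}. So FIRST(R) = {ε, b, h}.
FIRST(S): from S->ε we get {ε}; from S->R K C we get {b, h}; from S->K K S h we get {b, h}. So FIRST(S) = {ε, b, h}.
FOLLOW(S) includes $ since S is the start symbol.
FOLLOW(S): in S->K K S h, S is followed by h with FIRST {h}. Thus FOLLOW(S) = {$, h}.
FOLLOW(K): in S->R K C, K is followed by C with FIRST {b, h}; in S->K K S h (occurrence 1), K is followed by K S h with FIRST {b, h}; in S->K K S h (occurrence 2), K is followed by S h with FIRST {b, h}; in R->K R B g, K is followed by R B g with FIRST {b, h}. Thus FOLLOW(K) = {b, h}.
FOLLOW(C): in S->R K C, the suffix after C is empty, so FOLLOW(C) ⊇ FOLLOW(S) = {$, h}; in K->C, the suffix after C is empty, so FOLLOW(C) ⊇ FOLLOW(K) = {b, h}. Thus FOLLOW(C) = {$, b, h}.
FOLLOW(R): in S->R K C, R is followed by K C with FIRST {b, h}; in C->B R, the suffix after R is empty, so FOLLOW(R) ⊇ FOLLOW(C) = {$, b, h}; in R->K R B g, R is followed by B g with FIRST {h}. Thus FOLLOW(R) = {$, b, h}.
FOLLOW(B): in C->B R, B is followed by R with FIRST {ε, b, h}; in C->B R, the suffix after B is nullable, so FOLLOW(B) ⊇ FOLLOW(C) = {$, b, h}; in R->K R B g, B is followed by g with FIRST {g}. Thus FOLLOW(B) = {$, b, g, h}.

{$, b, h}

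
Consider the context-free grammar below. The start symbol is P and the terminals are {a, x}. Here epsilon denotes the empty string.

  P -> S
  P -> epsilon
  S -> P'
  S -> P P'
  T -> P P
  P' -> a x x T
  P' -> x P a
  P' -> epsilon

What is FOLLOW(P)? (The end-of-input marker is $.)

{$, a, x}

FIRST(P') = {epsilon, a, x}
FIRST(P) = {epsilon, a, x}  (via S)
FIRST(S) = {epsilon, a, x}  (via P', P P')
FIRST(T) = {epsilon, a, x}  (via P P)
FOLLOW(P) includes $ since P is the start symbol.
FOLLOW(P): in S->P P', P is followed by P' with FIRST {epsilon, a, x}; in S->P P', the suffix after P is nullable, so FOLLOW(P) ⊇ FOLLOW(S) = {$, a, x}; in T->P P (occurrence 1), P is followed by P with FIRST {epsilon, a, x}; in T->P P (occurrence 1), the suffix after P is nullable, so FOLLOW(P) ⊇ FOLLOW(T) = {$, a, x}; in T->P P (occurrence 2), the suffix after P is empty, so FOLLOW(P) ⊇ FOLLOW(T) = {$, a, x}; in P'->x P a, P is followed by a with FIRST {a}. Thus FOLLOW(P) = {$, a, x}.
FOLLOW(S): in P->S, the suffix after S is empty, so FOLLOW(S) ⊇ FOLLOW(P) = {$, a, x}. Thus FOLLOW(S) = {$, a, x}.
FOLLOW(P'): in S->P', the suffix after P' is empty, so FOLLOW(P') ⊇ FOLLOW(S) = {$, a, x}; in S->P P', the suffix after P' is empty, so FOLLOW(P') ⊇ FOLLOW(S) = {$, a, x}. Thus FOLLOW(P') = {$, a, x}.
FOLLOW(T): in P'->a x x T, the suffix after T is empty, so FOLLOW(T) ⊇ FOLLOW(P') = {$, a, x}. Thus FOLLOW(T) = {$, a, x}.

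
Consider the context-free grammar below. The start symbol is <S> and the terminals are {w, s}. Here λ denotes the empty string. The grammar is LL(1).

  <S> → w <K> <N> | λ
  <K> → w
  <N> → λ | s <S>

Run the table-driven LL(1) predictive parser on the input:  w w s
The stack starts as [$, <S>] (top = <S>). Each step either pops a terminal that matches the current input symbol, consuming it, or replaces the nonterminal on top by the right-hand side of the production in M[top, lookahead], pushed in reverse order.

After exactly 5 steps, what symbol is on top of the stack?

     Stack        Input    Action
  1  $ <S>        w w s $  expand <S> → w <K> <N>
  2  $ <N> <K> w  w w s $  match w
  3  $ <N> <K>    w s $    expand <K> → w
  4  $ <N> w      w s $    match w
  5  $ <N>        s $      expand <N> → s <S>
Stack after step 5: $ <S> s (top = s).

s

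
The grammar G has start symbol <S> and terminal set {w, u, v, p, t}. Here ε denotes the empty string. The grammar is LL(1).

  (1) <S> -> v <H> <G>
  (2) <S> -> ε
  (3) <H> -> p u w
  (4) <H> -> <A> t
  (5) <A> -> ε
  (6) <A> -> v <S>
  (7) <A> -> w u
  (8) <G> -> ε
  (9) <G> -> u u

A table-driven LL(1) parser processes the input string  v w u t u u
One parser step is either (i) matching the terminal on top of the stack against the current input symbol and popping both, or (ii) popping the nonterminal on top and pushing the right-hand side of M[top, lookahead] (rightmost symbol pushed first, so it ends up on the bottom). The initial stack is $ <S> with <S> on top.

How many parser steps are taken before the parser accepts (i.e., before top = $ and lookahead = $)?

      Stack        Input          Action
   1  $ <S>        v w u t u u $  expand <S> -> v <H> <G>
   2  $ <G> <H> v  v w u t u u $  match v
   3  $ <G> <H>    w u t u u $    expand <H> -> <A> t
   4  $ <G> t <A>  w u t u u $    expand <A> -> w u
   5  $ <G> t u w  w u t u u $    match w
   6  $ <G> t u    u t u u $      match u
   7  $ <G> t      t u u $        match t
   8  $ <G>        u u $          expand <G> -> u u
   9  $ u u        u u $          match u
  10  $ u          u $            match u
Accept reached after 10 steps.

10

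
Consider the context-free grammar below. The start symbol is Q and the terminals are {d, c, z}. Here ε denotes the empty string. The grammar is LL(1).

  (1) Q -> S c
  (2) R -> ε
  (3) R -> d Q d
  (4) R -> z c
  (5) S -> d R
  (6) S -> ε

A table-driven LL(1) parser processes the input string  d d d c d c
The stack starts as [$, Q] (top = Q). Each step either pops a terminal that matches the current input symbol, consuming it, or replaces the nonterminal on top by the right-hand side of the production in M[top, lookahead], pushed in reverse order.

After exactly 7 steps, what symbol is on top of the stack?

d

     Stack      Input          Action
  1  $ Q        d d d c d c $  expand Q -> S c
  2  $ c S      d d d c d c $  expand S -> d R
  3  $ c R d    d d d c d c $  match d
  4  $ c R      d d c d c $    expand R -> d Q d
  5  $ c d Q d  d d c d c $    match d
  6  $ c d Q    d c d c $      expand Q -> S c
  7  $ c d c S  d c d c $      expand S -> d R
Stack after step 7: $ c d c R d (top = d).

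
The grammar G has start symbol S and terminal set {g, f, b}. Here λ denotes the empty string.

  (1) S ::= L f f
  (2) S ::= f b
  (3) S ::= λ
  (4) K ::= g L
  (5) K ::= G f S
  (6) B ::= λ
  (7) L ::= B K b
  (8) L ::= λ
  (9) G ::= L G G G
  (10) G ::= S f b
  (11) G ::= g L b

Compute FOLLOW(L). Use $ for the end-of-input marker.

FIRST(B): from B::=λ we get {λ}. So FIRST(B) = {λ}.
FIRST(S): from S::=L f f we get {f, g}; from S::=f b we get {f}; from S::=λ we get {λ}. So FIRST(S) = {λ, f, g}.
FIRST(K): from K::=g L we get {g}; from K::=G f S we get {f, g}. So FIRST(K) = {f, g}.
FIRST(L): from L::=B K b we get {f, g}; from L::=λ we get {λ}. So FIRST(L) = {λ, f, g}.
FIRST(G): from G::=L G G G we get {f, g}; from G::=S f b we get {f, g}; from G::=g L b we get {g}. So FIRST(G) = {f, g}.
FOLLOW(S) includes $ since S is the start symbol.
FOLLOW(K): in L::=B K b, K is followed by b with FIRST {b}. Thus FOLLOW(K) = {b}.
FOLLOW(S): in K::=G f S, the suffix after S is empty, so FOLLOW(S) ⊇ FOLLOW(K) = {b}; in G::=S f b, S is followed by f b with FIRST {f}. Thus FOLLOW(S) = {$, b, f}.
FOLLOW(B): in L::=B K b, B is followed by K b with FIRST {f, g}. Thus FOLLOW(B) = {f, g}.
FOLLOW(L): in S::=L f f, L is followed by f f with FIRST {f}; in K::=g L, the suffix after L is empty, so FOLLOW(L) ⊇ FOLLOW(K) = {b}; in G::=L G G G, L is followed by G G G with FIRST {f, g}; in G::=g L b, L is followed by b with FIRST {b}. Thus FOLLOW(L) = {b, f, g}.
FOLLOW(G): in K::=G f S, G is followed by f S with FIRST {f}; in G::=L G G G (occurrence 1), G is followed by G G with FIRST {f, g}; in G::=L G G G (occurrence 2), G is followed by G with FIRST {f, g}; in G::=L G G G (occurrence 3), the suffix after G is empty (adds nothing new). Thus FOLLOW(G) = {f, g}.

{b, f, g}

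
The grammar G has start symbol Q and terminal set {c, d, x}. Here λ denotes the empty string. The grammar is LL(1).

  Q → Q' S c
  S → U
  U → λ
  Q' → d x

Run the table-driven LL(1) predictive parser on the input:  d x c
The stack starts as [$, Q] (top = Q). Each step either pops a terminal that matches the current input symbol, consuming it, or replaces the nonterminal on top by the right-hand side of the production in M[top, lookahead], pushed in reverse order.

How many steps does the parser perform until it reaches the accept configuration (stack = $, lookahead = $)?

7

step 1: stack=$ Q  input=d x c $  — expand Q → Q' S c
step 2: stack=$ c S Q'  input=d x c $  — expand Q' → d x
step 3: stack=$ c S x d  input=d x c $  — match d
step 4: stack=$ c S x  input=x c $  — match x
step 5: stack=$ c S  input=c $  — expand S → U
step 6: stack=$ c U  input=c $  — expand U → λ
step 7: stack=$ c  input=c $  — match c
Accept reached after 7 steps.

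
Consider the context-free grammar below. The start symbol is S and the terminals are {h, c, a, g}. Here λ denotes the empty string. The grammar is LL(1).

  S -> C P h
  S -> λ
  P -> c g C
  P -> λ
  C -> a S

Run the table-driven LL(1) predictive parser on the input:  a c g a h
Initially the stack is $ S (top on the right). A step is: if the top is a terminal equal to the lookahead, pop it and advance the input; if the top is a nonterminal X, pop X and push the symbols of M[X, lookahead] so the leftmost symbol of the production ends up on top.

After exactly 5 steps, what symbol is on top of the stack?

step 1: stack=$ S  input=a c g a h $  — expand S -> C P h
step 2: stack=$ h P C  input=a c g a h $  — expand C -> a S
step 3: stack=$ h P S a  input=a c g a h $  — match a
step 4: stack=$ h P S  input=c g a h $  — expand S -> λ
step 5: stack=$ h P  input=c g a h $  — expand P -> c g C
Stack after step 5: $ h C g c (top = c).

c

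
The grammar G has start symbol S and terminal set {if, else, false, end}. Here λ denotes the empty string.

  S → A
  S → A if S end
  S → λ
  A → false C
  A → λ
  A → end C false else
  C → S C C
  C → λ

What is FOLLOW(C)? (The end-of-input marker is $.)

FIRST(A) = {λ, end, false}
FIRST(S) = {λ, end, false, if}  (via A, A if S end)
FIRST(C) = {λ, end, false, if}  (via S C C)
FOLLOW(S) includes $ since S is the start symbol.
FOLLOW(S): in S→A if S end, S is followed by end with FIRST {end}; in C→S C C, S is followed by C C with FIRST {λ, end, false, if}; in C→S C C, the suffix after S is nullable, so FOLLOW(S) ⊇ FOLLOW(C) = {$, end, false, if}. Thus FOLLOW(S) = {$, end, false, if}.
FOLLOW(A): in S→A, the suffix after A is empty, so FOLLOW(A) ⊇ FOLLOW(S) = {$, end, false, if}; in S→A if S end, A is followed by if S end with FIRST {if}. Thus FOLLOW(A) = {$, end, false, if}.
FOLLOW(C): in A→false C, the suffix after C is empty, so FOLLOW(C) ⊇ FOLLOW(A) = {$, end, false, if}; in A→end C false else, C is followed by false else with FIRST {false}; in C→S C C (occurrence 1), C is followed by C with FIRST {λ, end, false, if}; in C→S C C (occurrence 1), the suffix after C is nullable (adds nothing new); in C→S C C (occurrence 2), the suffix after C is empty (adds nothing new). Thus FOLLOW(C) = {$, end, false, if}.

{$, end, false, if}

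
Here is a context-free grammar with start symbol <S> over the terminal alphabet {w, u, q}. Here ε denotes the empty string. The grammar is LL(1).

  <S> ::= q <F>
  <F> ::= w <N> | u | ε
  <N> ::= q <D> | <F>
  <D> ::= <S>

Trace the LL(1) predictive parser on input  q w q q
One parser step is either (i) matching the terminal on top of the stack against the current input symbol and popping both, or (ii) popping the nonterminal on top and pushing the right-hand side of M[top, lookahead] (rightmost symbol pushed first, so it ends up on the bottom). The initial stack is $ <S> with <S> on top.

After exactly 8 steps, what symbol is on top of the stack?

step 1: stack=$ <S>  input=q w q q $  — expand <S> ::= q <F>
step 2: stack=$ <F> q  input=q w q q $  — match q
step 3: stack=$ <F>  input=w q q $  — expand <F> ::= w <N>
step 4: stack=$ <N> w  input=w q q $  — match w
step 5: stack=$ <N>  input=q q $  — expand <N> ::= q <D>
step 6: stack=$ <D> q  input=q q $  — match q
step 7: stack=$ <D>  input=q $  — expand <D> ::= <S>
step 8: stack=$ <S>  input=q $  — expand <S> ::= q <F>
Stack after step 8: $ <F> q (top = q).

q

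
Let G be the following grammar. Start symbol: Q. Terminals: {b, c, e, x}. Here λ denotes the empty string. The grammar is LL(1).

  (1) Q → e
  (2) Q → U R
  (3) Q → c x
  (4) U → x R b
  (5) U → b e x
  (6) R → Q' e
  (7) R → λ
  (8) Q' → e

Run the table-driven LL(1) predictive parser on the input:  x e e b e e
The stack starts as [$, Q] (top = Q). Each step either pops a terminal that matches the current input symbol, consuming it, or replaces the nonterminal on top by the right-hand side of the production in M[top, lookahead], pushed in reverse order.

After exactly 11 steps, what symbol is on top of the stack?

e

      Stack       Input          Action
   1  $ Q         x e e b e e $  expand Q → U R
   2  $ R U       x e e b e e $  expand U → x R b
   3  $ R b R x   x e e b e e $  match x
   4  $ R b R     e e b e e $    expand R → Q' e
   5  $ R b e Q'  e e b e e $    expand Q' → e
   6  $ R b e e   e e b e e $    match e
   7  $ R b e     e b e e $      match e
   8  $ R b       b e e $        match b
   9  $ R         e e $          expand R → Q' e
  10  $ e Q'      e e $          expand Q' → e
  11  $ e e       e e $          match e
Stack after step 11: $ e (top = e).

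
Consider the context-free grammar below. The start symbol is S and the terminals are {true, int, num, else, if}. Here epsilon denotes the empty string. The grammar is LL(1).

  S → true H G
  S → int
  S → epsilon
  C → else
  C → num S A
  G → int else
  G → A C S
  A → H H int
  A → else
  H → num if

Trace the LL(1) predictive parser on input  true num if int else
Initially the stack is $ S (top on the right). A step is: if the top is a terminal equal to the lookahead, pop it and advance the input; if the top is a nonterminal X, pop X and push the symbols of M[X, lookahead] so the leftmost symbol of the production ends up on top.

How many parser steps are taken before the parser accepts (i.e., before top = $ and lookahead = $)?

8

step 1: stack=$ S  input=true num if int else $  — expand S → true H G
step 2: stack=$ G H true  input=true num if int else $  — match true
step 3: stack=$ G H  input=num if int else $  — expand H → num if
step 4: stack=$ G if num  input=num if int else $  — match num
step 5: stack=$ G if  input=if int else $  — match if
step 6: stack=$ G  input=int else $  — expand G → int else
step 7: stack=$ else int  input=int else $  — match int
step 8: stack=$ else  input=else $  — match else
Accept reached after 8 steps.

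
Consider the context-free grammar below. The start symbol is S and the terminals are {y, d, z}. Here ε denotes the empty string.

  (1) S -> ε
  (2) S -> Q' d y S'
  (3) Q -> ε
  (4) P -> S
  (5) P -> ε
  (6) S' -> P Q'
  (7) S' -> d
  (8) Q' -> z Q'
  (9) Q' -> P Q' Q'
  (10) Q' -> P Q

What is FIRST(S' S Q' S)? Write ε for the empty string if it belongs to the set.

FIRST(Q) = {ε}
FIRST(S) = {ε, d, z}  (via Q' d y S')
FIRST(P) = {ε, d, z}  (via S)
FIRST(Q') = {ε, d, z}  (via P Q' Q', P Q)
FIRST(S') = {ε, d, z}  (via P Q')
FIRST(S' S Q' S): take FIRST of each symbol in turn, carrying on past any symbol whose FIRST contains ε; result {ε, d, z}.

{ε, d, z}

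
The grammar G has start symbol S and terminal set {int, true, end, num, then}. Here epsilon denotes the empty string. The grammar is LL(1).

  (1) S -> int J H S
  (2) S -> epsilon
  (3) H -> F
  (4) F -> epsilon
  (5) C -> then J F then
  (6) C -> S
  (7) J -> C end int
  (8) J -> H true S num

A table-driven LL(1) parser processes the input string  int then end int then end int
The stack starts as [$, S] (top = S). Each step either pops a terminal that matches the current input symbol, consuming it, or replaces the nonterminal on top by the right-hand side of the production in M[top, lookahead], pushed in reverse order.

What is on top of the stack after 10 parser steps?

      Stack                           Input                            Action
   1  $ S                             int then end int then end int $  expand S -> int J H S
   2  $ S H J int                     int then end int then end int $  match int
   3  $ S H J                         then end int then end int $      expand J -> C end int
   4  $ S H int end C                 then end int then end int $      expand C -> then J F then
   5  $ S H int end then F J then     then end int then end int $      match then
   6  $ S H int end then F J          end int then end int $           expand J -> C end int
   7  $ S H int end then F int end C  end int then end int $           expand C -> S
   8  $ S H int end then F int end S  end int then end int $           expand S -> epsilon
   9  $ S H int end then F int end    end int then end int $           match end
  10  $ S H int end then F int        int then end int $               match int
Stack after step 10: $ S H int end then F (top = F).

F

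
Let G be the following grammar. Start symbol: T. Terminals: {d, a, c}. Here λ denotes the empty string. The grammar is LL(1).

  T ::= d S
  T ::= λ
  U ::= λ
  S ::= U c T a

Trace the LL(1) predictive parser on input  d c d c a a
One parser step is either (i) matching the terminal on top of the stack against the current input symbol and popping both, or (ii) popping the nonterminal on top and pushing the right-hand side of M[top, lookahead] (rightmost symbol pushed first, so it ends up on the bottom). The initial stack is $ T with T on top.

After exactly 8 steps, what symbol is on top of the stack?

U

step 1: stack=$ T  input=d c d c a a $  — expand T ::= d S
step 2: stack=$ S d  input=d c d c a a $  — match d
step 3: stack=$ S  input=c d c a a $  — expand S ::= U c T a
step 4: stack=$ a T c U  input=c d c a a $  — expand U ::= λ
step 5: stack=$ a T c  input=c d c a a $  — match c
step 6: stack=$ a T  input=d c a a $  — expand T ::= d S
step 7: stack=$ a S d  input=d c a a $  — match d
step 8: stack=$ a S  input=c a a $  — expand S ::= U c T a
Stack after step 8: $ a a T c U (top = U).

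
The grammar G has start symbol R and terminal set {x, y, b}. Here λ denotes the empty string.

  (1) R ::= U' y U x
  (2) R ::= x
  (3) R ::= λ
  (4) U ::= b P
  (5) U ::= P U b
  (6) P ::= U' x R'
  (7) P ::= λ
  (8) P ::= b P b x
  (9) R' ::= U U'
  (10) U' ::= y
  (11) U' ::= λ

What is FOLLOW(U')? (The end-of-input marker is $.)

{b, x, y}

FIRST(U'): from U'::=y we get {y}; from U'::=λ we get {λ}. So FIRST(U') = {λ, y}.
FIRST(R): from R::=U' y U x we get {y}; from R::=x we get {x}; from R::=λ we get {λ}. So FIRST(R) = {λ, x, y}.
FIRST(P): from P::=U' x R' we get {x, y}; from P::=λ we get {λ}; from P::=b P b x we get {b}. So FIRST(P) = {λ, b, x, y}.
FIRST(U): from U::=b P we get {b}; from U::=P U b we get {b, x, y}. So FIRST(U) = {b, x, y}.
FIRST(R'): from R'::=U U' we get {b, x, y}. So FIRST(R') = {b, x, y}.
FOLLOW(R) includes $ since R is the start symbol.
FOLLOW(R): R appears on no right-hand side. Thus FOLLOW(R) = {$}.
FOLLOW(U): in R::=U' y U x, U is followed by x with FIRST {x}; in U::=P U b, U is followed by b with FIRST {b}; in R'::=U U', U is followed by U' with FIRST {λ, y}; in R'::=U U', the suffix after U is nullable, so FOLLOW(U) ⊇ FOLLOW(R') = {b, x, y}. Thus FOLLOW(U) = {b, x, y}.
FOLLOW(P): in U::=b P, the suffix after P is empty, so FOLLOW(P) ⊇ FOLLOW(U) = {b, x, y}; in U::=P U b, P is followed by U b with FIRST {b, x, y}; in P::=b P b x, P is followed by b x with FIRST {b}. Thus FOLLOW(P) = {b, x, y}.
FOLLOW(R'): in P::=U' x R', the suffix after R' is empty, so FOLLOW(R') ⊇ FOLLOW(P) = {b, x, y}. Thus FOLLOW(R') = {b, x, y}.
FOLLOW(U'): in R::=U' y U x, U' is followed by y U x with FIRST {y}; in P::=U' x R', U' is followed by x R' with FIRST {x}; in R'::=U U', the suffix after U' is empty, so FOLLOW(U') ⊇ FOLLOW(R') = {b, x, y}. Thus FOLLOW(U') = {b, x, y}.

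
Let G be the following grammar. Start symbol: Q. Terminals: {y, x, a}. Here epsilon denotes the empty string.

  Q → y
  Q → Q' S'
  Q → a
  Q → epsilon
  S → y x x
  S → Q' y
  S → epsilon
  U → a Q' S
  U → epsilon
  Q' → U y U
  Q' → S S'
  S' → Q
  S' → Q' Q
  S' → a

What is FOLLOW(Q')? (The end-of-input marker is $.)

FIRST(U): from U→a Q' S we get {a}; from U→epsilon we get {epsilon}. So FIRST(U) = {epsilon, a}.
FIRST(Q): from Q→y we get {y}; from Q→Q' S' we get {epsilon, a, y}; from Q→a we get {a}; from Q→epsilon we get {epsilon}. So FIRST(Q) = {epsilon, a, y}.
FIRST(S): from S→y x x we get {y}; from S→Q' y we get {a, y}; from S→epsilon we get {epsilon}. So FIRST(S) = {epsilon, a, y}.
FIRST(Q'): from Q'→U y U we get {a, y}; from Q'→S S' we get {epsilon, a, y}. So FIRST(Q') = {epsilon, a, y}.
FIRST(S'): from S'→Q we get {epsilon, a, y}; from S'→Q' Q we get {epsilon, a, y}; from S'→a we get {a}. So FIRST(S') = {epsilon, a, y}.
FOLLOW(Q) includes $ since Q is the start symbol.
FOLLOW(Q): in S'→Q, the suffix after Q is empty, so FOLLOW(Q) ⊇ FOLLOW(S') = {$, a, y}; in S'→Q' Q, the suffix after Q is empty, so FOLLOW(Q) ⊇ FOLLOW(S') = {$, a, y}. Thus FOLLOW(Q) = {$, a, y}.
FOLLOW(S): in U→a Q' S, the suffix after S is empty, so FOLLOW(S) ⊇ FOLLOW(U) = {$, a, y}; in Q'→S S', S is followed by S' with FIRST {epsilon, a, y}; in Q'→S S', the suffix after S is nullable, so FOLLOW(S) ⊇ FOLLOW(Q') = {$, a, y}. Thus FOLLOW(S) = {$, a, y}.
FOLLOW(U): in Q'→U y U (occurrence 1), U is followed by y U with FIRST {y}; in Q'→U y U (occurrence 2), the suffix after U is empty, so FOLLOW(U) ⊇ FOLLOW(Q') = {$, a, y}. Thus FOLLOW(U) = {$, a, y}.
FOLLOW(Q'): in Q→Q' S', Q' is followed by S' with FIRST {epsilon, a, y}; in Q→Q' S', the suffix after Q' is nullable, so FOLLOW(Q') ⊇ FOLLOW(Q) = {$, a, y}; in S→Q' y, Q' is followed by y with FIRST {y}; in U→a Q' S, Q' is followed by S with FIRST {epsilon, a, y}; in U→a Q' S, the suffix after Q' is nullable, so FOLLOW(Q') ⊇ FOLLOW(U) = {$, a, y}; in S'→Q' Q, Q' is followed by Q with FIRST {epsilon, a, y}; in S'→Q' Q, the suffix after Q' is nullable, so FOLLOW(Q') ⊇ FOLLOW(S') = {$, a, y}. Thus FOLLOW(Q') = {$, a, y}.
FOLLOW(S'): in Q→Q' S', the suffix after S' is empty, so FOLLOW(S') ⊇ FOLLOW(Q) = {$, a, y}; in Q'→S S', the suffix after S' is empty, so FOLLOW(S') ⊇ FOLLOW(Q') = {$, a, y}. Thus FOLLOW(S') = {$, a, y}.

{$, a, y}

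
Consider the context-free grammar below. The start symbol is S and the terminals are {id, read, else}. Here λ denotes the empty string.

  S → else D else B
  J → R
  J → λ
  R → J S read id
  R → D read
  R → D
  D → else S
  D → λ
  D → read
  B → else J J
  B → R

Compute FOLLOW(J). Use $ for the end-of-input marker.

FIRST(S) = {else}
FIRST(D) = {λ, else, read}
FIRST(J) = {λ, else, read}  (via R)
FIRST(R) = {λ, else, read}  (via J S read id, D read, D)
FIRST(B) = {λ, else, read}  (via R)
FOLLOW(S) includes $ since S is the start symbol.
FOLLOW(S): in R→J S read id, S is followed by read id with FIRST {read}; in D→else S, the suffix after S is empty, so FOLLOW(S) ⊇ FOLLOW(D) = {$, else, read}. Thus FOLLOW(S) = {$, else, read}.
FOLLOW(B): in S→else D else B, the suffix after B is empty, so FOLLOW(B) ⊇ FOLLOW(S) = {$, else, read}. Thus FOLLOW(B) = {$, else, read}.
FOLLOW(J): in R→J S read id, J is followed by S read id with FIRST {else}; in B→else J J (occurrence 1), J is followed by J with FIRST {λ, else, read}; in B→else J J (occurrence 1), the suffix after J is nullable, so FOLLOW(J) ⊇ FOLLOW(B) = {$, else, read}; in B→else J J (occurrence 2), the suffix after J is empty, so FOLLOW(J) ⊇ FOLLOW(B) = {$, else, read}. Thus FOLLOW(J) = {$, else, read}.
FOLLOW(R): in J→R, the suffix after R is empty, so FOLLOW(R) ⊇ FOLLOW(J) = {$, else, read}; in B→R, the suffix after R is empty, so FOLLOW(R) ⊇ FOLLOW(B) = {$, else, read}. Thus FOLLOW(R) = {$, else, read}.
FOLLOW(D): in S→else D else B, D is followed by else B with FIRST {else}; in R→D read, D is followed by read with FIRST {read}; in R→D, the suffix after D is empty, so FOLLOW(D) ⊇ FOLLOW(R) = {$, else, read}. Thus FOLLOW(D) = {$, else, read}.

{$, else, read}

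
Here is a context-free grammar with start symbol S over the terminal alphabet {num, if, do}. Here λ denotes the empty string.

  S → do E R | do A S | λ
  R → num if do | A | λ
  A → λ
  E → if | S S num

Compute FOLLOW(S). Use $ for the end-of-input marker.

FIRST(S): from S→do E R we get {do}; from S→do A S we get {do}; from S→λ we get {λ}. So FIRST(S) = {λ, do}.
FIRST(A): from A→λ we get {λ}. So FIRST(A) = {λ}.
FIRST(R): from R→num if do we get {num}; from R→A we get {λ}; from R→λ we get {λ}. So FIRST(R) = {λ, num}.
FIRST(E): from E→if we get {if}; from E→S S num we get {do, num}. So FIRST(E) = {do, if, num}.
FOLLOW(S) includes $ since S is the start symbol.
FOLLOW(S): in S→do A S, the suffix after S is empty (adds nothing new); in E→S S num (occurrence 1), S is followed by S num with FIRST {do, num}; in E→S S num (occurrence 2), S is followed by num with FIRST {num}. Thus FOLLOW(S) = {$, do, num}.
FOLLOW(R): in S→do E R, the suffix after R is empty, so FOLLOW(R) ⊇ FOLLOW(S) = {$, do, num}. Thus FOLLOW(R) = {$, do, num}.
FOLLOW(A): in S→do A S, A is followed by S with FIRST {λ, do}; in S→do A S, the suffix after A is nullable, so FOLLOW(A) ⊇ FOLLOW(S) = {$, do, num}; in R→A, the suffix after A is empty, so FOLLOW(A) ⊇ FOLLOW(R) = {$, do, num}. Thus FOLLOW(A) = {$, do, num}.
FOLLOW(E): in S→do E R, E is followed by R with FIRST {λ, num}; in S→do E R, the suffix after E is nullable, so FOLLOW(E) ⊇ FOLLOW(S) = {$, do, num}. Thus FOLLOW(E) = {$, do, num}.

{$, do, num}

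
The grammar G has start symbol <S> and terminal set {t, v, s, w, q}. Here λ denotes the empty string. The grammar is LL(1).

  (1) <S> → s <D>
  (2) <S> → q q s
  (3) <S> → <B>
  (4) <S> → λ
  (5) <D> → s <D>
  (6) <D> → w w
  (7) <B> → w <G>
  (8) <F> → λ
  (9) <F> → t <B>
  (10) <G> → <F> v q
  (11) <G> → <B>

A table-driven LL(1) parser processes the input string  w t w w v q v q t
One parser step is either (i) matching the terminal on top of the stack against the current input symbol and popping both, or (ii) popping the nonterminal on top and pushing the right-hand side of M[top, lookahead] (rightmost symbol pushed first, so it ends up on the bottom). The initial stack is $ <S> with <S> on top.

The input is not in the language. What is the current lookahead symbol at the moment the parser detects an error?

t

step 1: stack=$ <S>  input=w t w w v q v q t $  — expand <S> → <B>
step 2: stack=$ <B>  input=w t w w v q v q t $  — expand <B> → w <G>
step 3: stack=$ <G> w  input=w t w w v q v q t $  — match w
step 4: stack=$ <G>  input=t w w v q v q t $  — expand <G> → <F> v q
step 5: stack=$ q v <F>  input=t w w v q v q t $  — expand <F> → t <B>
step 6: stack=$ q v <B> t  input=t w w v q v q t $  — match t
step 7: stack=$ q v <B>  input=w w v q v q t $  — expand <B> → w <G>
step 8: stack=$ q v <G> w  input=w w v q v q t $  — match w
step 9: stack=$ q v <G>  input=w v q v q t $  — expand <G> → <B>
step 10: stack=$ q v <B>  input=w v q v q t $  — expand <B> → w <G>
step 11: stack=$ q v <G> w  input=w v q v q t $  — match w
step 12: stack=$ q v <G>  input=v q v q t $  — expand <G> → <F> v q
step 13: stack=$ q v q v <F>  input=v q v q t $  — expand <F> → λ
step 14: stack=$ q v q v  input=v q v q t $  — match v
step 15: stack=$ q v q  input=q v q t $  — match q
step 16: stack=$ q v  input=v q t $  — match v
step 17: stack=$ q  input=q t $  — match q
step 18: stack=$  input=t $  — error: stack empty but input remains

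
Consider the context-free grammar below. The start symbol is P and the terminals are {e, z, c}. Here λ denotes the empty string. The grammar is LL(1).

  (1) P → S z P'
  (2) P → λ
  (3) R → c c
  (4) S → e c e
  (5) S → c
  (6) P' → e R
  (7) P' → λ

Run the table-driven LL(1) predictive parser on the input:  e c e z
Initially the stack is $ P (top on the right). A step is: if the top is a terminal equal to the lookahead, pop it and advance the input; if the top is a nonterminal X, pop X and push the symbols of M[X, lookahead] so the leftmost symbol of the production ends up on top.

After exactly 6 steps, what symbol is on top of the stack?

step 1: stack=$ P  input=e c e z $  — expand P → S z P'
step 2: stack=$ P' z S  input=e c e z $  — expand S → e c e
step 3: stack=$ P' z e c e  input=e c e z $  — match e
step 4: stack=$ P' z e c  input=c e z $  — match c
step 5: stack=$ P' z e  input=e z $  — match e
step 6: stack=$ P' z  input=z $  — match z
Stack after step 6: $ P' (top = P').

P'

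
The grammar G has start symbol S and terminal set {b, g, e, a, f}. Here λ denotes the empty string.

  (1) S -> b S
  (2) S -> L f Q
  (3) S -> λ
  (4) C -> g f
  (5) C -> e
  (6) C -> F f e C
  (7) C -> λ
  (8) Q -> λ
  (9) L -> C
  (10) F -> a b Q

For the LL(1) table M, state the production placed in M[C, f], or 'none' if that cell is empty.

FIRST(Q): from Q->λ we get {λ}. So FIRST(Q) = {λ}.
FIRST(F): from F->a b Q we get {a}. So FIRST(F) = {a}.
FIRST(C): from C->g f we get {g}; from C->e we get {e}; from C->F f e C we get {a}; from C->λ we get {λ}. So FIRST(C) = {λ, a, e, g}.
FIRST(L): from L->C we get {λ, a, e, g}. So FIRST(L) = {λ, a, e, g}.
FIRST(S): from S->b S we get {b}; from S->L f Q we get {a, e, f, g}; from S->λ we get {λ}. So FIRST(S) = {λ, a, b, e, f, g}.
FOLLOW(S) includes $ since S is the start symbol.
FOLLOW(L): in S->L f Q, L is followed by f Q with FIRST {f}. Thus FOLLOW(L) = {f}.
FOLLOW(C): in C->F f e C, the suffix after C is empty (adds nothing new); in L->C, the suffix after C is empty, so FOLLOW(C) ⊇ FOLLOW(L) = {f}. Thus FOLLOW(C) = {f}.
For C -> g f: FIRST(g f) = {g}, so it goes in M[C, t] for t ∈ {g}.
For C -> e: FIRST(e) = {e}, so it goes in M[C, t] for t ∈ {e}.
For C -> F f e C: FIRST(F f e C) = {a}, so it goes in M[C, t] for t ∈ {a}.
For C -> λ: FIRST(λ) = {λ}, so it goes in M[C, t] for t ∈ {}; since λ ∈ FIRST, also for every t ∈ FOLLOW(C) = {f}.

C -> λ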